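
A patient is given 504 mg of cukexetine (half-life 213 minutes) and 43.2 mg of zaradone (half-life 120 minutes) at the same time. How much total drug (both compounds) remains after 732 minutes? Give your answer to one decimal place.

47.2 mg

cukexetine: 504 × (1/2)^(732/213) = 504 × (1/2)^3.4366 ≈ 46.548 mg.
zaradone: 43.2 × (1/2)^(732/120) = 43.2 × (1/2)^6.1 ≈ 0.6298 mg.
Total = 46.548 + 0.6298 ≈ 47.178 mg.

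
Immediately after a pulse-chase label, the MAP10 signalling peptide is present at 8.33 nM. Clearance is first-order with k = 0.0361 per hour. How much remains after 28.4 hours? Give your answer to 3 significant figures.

2.99 nM

t½ = ln 2 / k = 0.69315 / 0.0361 ≈ 19.201 hours.
Number of half-lives: n = 28.4/19.201 ≈ 1.4791.
Remaining = 8.33 × (1/2)^1.4791 = 8.33 × 0.35871 ≈ 2.9881 nM.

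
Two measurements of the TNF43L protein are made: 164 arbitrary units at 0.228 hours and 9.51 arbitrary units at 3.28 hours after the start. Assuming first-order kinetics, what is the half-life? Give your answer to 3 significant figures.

Over Δt = 3.28 − 0.228 = 3.052 hours, the level fell by a factor of 164/9.51 ≈ 17.245.
n = log₂(17.245) ≈ 4.1081 half-lives, so t½ = 3.052/4.1081 ≈ 0.74292 hours.

0.743 hours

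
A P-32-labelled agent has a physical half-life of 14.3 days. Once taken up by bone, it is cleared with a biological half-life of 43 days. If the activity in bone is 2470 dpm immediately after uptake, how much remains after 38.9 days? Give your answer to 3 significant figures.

200 dpm

1/t_eff = 1/t_phys + 1/t_biol = 1/14.3 + 1/43 = 0.093186 per day.
t_eff = 14.3 × 43 / (14.3 + 43) ≈ 10.731 days.
Remaining = 2470 × (1/2)^(38.9/10.731) = 2470 × (1/2)^3.6249 ≈ 200.21 dpm.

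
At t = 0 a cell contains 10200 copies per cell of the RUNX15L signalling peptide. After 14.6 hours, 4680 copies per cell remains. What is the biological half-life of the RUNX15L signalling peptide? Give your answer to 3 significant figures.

A/A₀ = 4680/10200 ≈ 0.45882.
n = log₂(2.1795) ≈ 1.124 half-lives elapsed in 14.6 hours.
t½ = 14.6/1.124 ≈ 12.989 hours.

13.0 hours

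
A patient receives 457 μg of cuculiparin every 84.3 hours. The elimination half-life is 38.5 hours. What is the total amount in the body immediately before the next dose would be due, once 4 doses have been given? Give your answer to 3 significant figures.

The 4 doses were given 337.2, 252.9, 168.6, 84.3 hours ago.
Total = 457·(1/2)^(337.2/38.5) + 457·(1/2)^(252.9/38.5) + 457·(1/2)^(168.6/38.5) + 457·(1/2)^(84.3/38.5)
      = 1.0553 + 4.8139 + 21.96 + 100.18 ≈ 128.01 μg.

128 μg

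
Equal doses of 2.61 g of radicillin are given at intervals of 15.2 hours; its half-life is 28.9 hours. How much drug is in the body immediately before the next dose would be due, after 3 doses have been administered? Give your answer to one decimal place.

The 3 doses were given 45.6, 30.4, 15.2 hours ago.
Total = 2.61·(1/2)^(45.6/28.9) + 2.61·(1/2)^(30.4/28.9) + 2.61·(1/2)^(15.2/28.9)
      = 0.8743 + 1.2589 + 1.8126 ≈ 3.9458 g.

3.9 g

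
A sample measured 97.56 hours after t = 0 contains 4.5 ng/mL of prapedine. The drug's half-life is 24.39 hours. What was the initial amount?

Number of half-lives elapsed: n = 97.56/24.39 ≈ 4.
A₀ = A × 2^n = 4.5 × 2^4 = 4.5 × 16 ≈ 72 ng/mL.

72 ng/mL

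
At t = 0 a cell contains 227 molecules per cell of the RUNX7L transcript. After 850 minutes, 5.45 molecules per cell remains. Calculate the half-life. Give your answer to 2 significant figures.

A/A₀ = 5.45/227 ≈ 0.024009.
n = log₂(41.651) ≈ 5.3803 half-lives elapsed in 850 minutes.
t½ = 850/5.3803 ≈ 157.98 minutes.

160 minutes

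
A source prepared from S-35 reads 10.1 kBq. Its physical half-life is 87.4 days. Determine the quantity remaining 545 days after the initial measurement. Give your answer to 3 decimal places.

0.134 kBq

Number of half-lives: n = 545/87.4 ≈ 6.2357.
Remaining = 10.1 × (1/2)^6.2357 = 10.1 × 0.01327 ≈ 0.13403 kBq.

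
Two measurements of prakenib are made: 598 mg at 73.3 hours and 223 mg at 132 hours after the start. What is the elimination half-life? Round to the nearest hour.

41 hours

Over Δt = 132 − 73.3 = 58.7 hours, the level fell by a factor of 598/223 ≈ 2.6816.
n = log₂(2.6816) ≈ 1.4231 half-lives, so t½ = 58.7/1.4231 ≈ 41.248 hours.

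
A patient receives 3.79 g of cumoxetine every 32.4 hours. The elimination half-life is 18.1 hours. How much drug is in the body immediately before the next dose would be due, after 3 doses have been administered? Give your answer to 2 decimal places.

1.50 g

The 3 doses were given 97.2, 64.8, 32.4 hours ago.
Total = 3.79·(1/2)^(97.2/18.1) + 3.79·(1/2)^(64.8/18.1) + 3.79·(1/2)^(32.4/18.1)
      = 0.091634 + 0.3169 + 1.0959 ≈ 1.5045 g.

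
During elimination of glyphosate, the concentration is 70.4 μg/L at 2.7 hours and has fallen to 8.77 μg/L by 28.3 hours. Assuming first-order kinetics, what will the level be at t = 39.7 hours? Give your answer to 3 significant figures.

Over Δt = 28.3 − 2.7 = 25.6 hours, the level fell by a factor of 70.4/8.77 ≈ 8.0274.
n = log₂(8.0274) ≈ 3.0049 half-lives, so t½ = 25.6/3.0049 ≈ 8.5193 hours.
From t = 28.3 to t = 39.7: 8.77 × (1/2)^((39.7−28.3)/8.5193) ≈ 3.4688 μg/L.

3.47 μg/L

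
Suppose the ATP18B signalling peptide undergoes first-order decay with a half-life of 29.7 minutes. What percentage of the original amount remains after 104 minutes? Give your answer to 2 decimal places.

8.83%

n = 104/29.7 ≈ 3.5017 half-lives.
Fraction remaining = (1/2)^3.5017 ≈ 0.088285, i.e. 8.8285%.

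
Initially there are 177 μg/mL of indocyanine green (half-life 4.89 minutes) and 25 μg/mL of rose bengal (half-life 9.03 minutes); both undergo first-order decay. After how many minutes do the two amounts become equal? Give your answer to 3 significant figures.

Set 177·(1/2)^(t/4.89) = 25·(1/2)^(t/9.03).
Taking log₂: log₂(177/25) = t·(1/4.89 − 1/9.03).
log₂(7.08) = 2.8237; 1/4.89 − 1/9.03 = 0.093757.
t = 2.8237 / 0.093757 ≈ 30.118 minutes.

30.1 minutes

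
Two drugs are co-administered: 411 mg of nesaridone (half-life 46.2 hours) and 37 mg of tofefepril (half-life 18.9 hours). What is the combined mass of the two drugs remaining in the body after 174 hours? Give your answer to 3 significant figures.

nesaridone: 411 × (1/2)^(174/46.2) = 411 × (1/2)^3.7662 ≈ 30.206 mg.
tofefepril: 37 × (1/2)^(174/18.9) = 37 × (1/2)^9.2063 ≈ 0.062635 mg.
Total = 30.206 + 0.062635 ≈ 30.269 mg.

30.3 mg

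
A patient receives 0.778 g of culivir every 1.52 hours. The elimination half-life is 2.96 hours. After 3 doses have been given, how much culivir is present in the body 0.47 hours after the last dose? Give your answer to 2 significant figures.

1.5 g

The 3 doses were given 3.51, 1.99, 0.47 hours ago.
Total = 0.778·(1/2)^(3.51/2.96) + 0.778·(1/2)^(1.99/2.96) + 0.778·(1/2)^(0.47/2.96)
      = 0.34199 + 0.4882 + 0.69692 ≈ 1.5271 g.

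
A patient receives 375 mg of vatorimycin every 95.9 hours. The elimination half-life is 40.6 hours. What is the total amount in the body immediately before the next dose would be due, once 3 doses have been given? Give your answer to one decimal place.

The 3 doses were given 287.7, 191.8, 95.9 hours ago.
Total = 375·(1/2)^(287.7/40.6) + 375·(1/2)^(191.8/40.6) + 375·(1/2)^(95.9/40.6)
      = 2.7598 + 14.188 + 72.942 ≈ 89.89 mg.

89.9 mg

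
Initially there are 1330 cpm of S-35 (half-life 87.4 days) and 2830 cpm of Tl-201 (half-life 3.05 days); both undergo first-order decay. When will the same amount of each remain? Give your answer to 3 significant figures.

Set 1330·(1/2)^(t/87.4) = 2830·(1/2)^(t/3.05).
Taking log₂: log₂(1330/2830) = t·(1/87.4 − 1/3.05).
log₂(0.46996) = -1.0894; 1/87.4 − 1/3.05 = -0.31643.
t = -1.0894 / -0.31643 ≈ 3.4427 days.

3.44 days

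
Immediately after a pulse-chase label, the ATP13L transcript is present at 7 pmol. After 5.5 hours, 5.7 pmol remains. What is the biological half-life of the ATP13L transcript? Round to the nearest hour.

19 hours

A/A₀ = 5.7/7 ≈ 0.81429.
n = log₂(1.2281) ≈ 0.29639 half-lives elapsed in 5.5 hours.
t½ = 5.5/0.29639 ≈ 18.556 hours.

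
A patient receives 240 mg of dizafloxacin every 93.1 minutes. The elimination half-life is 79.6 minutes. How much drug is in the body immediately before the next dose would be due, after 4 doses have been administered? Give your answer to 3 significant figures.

185 mg

The 4 doses were given 372.4, 279.3, 186.2, 93.1 minutes ago.
Total = 240·(1/2)^(372.4/79.6) + 240·(1/2)^(279.3/79.6) + 240·(1/2)^(186.2/79.6) + 240·(1/2)^(93.1/79.6)
      = 9.3729 + 21.084 + 47.429 + 106.69 ≈ 184.58 mg.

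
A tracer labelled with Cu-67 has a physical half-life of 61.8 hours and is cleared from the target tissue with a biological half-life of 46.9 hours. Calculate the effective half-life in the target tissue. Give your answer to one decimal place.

26.7 hours

1/t_eff = 1/t_phys + 1/t_biol = 1/61.8 + 1/46.9 = 0.037503 per hour.
t_eff = 61.8 × 46.9 / (61.8 + 46.9) ≈ 26.664 hours.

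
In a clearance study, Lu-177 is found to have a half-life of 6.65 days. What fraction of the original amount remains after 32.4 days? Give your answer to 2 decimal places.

n = 32.4/6.65 ≈ 4.8722 half-lives.
Fraction remaining = (1/2)^4.8722 ≈ 0.034145.

0.03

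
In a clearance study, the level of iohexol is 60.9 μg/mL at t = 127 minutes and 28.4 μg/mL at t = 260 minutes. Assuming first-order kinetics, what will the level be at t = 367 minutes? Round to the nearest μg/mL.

Over Δt = 260 − 127 = 133 minutes, the level fell by a factor of 60.9/28.4 ≈ 2.1444.
n = log₂(2.1444) ≈ 1.1006 half-lives, so t½ = 133/1.1006 ≈ 120.85 minutes.
From t = 260 to t = 367: 28.4 × (1/2)^((367−260)/120.85) ≈ 15.374 μg/mL.

15 μg/mL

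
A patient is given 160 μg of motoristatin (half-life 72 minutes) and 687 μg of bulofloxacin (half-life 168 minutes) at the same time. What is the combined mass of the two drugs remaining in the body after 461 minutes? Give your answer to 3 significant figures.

motoristatin: 160 × (1/2)^(461/72) = 160 × (1/2)^6.4028 ≈ 1.891 μg.
bulofloxacin: 687 × (1/2)^(461/168) = 687 × (1/2)^2.744 ≈ 102.55 μg.
Total = 1.891 + 102.55 ≈ 104.44 μg.

104 μg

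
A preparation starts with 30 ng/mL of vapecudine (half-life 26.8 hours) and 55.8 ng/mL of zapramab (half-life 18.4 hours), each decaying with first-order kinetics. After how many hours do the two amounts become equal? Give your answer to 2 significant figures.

53 hours

Set 30·(1/2)^(t/26.8) = 55.8·(1/2)^(t/18.4).
Taking log₂: log₂(30/55.8) = t·(1/26.8 − 1/18.4).
log₂(0.53763) = -0.8953; 1/26.8 − 1/18.4 = -0.017034.
t = -0.8953 / -0.017034 ≈ 52.559 hours.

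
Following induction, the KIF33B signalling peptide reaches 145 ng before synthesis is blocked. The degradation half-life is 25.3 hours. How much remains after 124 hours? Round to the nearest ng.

Number of half-lives: n = 124/25.3 ≈ 4.9012.
Remaining = 145 × (1/2)^4.9012 = 145 × 0.033465 ≈ 4.8525 ng.

5 ng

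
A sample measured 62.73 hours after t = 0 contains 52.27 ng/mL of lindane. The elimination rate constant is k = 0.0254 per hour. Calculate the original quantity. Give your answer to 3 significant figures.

t½ = ln 2 / k = 0.69315 / 0.0254 ≈ 27.289 hours.
Number of half-lives elapsed: n = 62.73/27.289 ≈ 2.2987.
A₀ = A × 2^n = 52.27 × 2^2.2987 = 52.27 × 4.9202 ≈ 257.18 ng/mL.

257 ng/mL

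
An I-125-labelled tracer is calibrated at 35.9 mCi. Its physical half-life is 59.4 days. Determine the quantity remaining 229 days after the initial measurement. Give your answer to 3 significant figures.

Number of half-lives: n = 229/59.4 ≈ 3.8552.
Remaining = 35.9 × (1/2)^3.8552 = 35.9 × 0.069098 ≈ 2.4806 mCi.

2.48 mCi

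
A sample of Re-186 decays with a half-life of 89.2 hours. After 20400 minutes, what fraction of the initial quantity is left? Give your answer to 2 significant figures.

20400 minutes = 340 hours.
n = 340/89.2 ≈ 3.8117 half-lives.
Fraction remaining = (1/2)^3.8117 ≈ 0.071216.

0.071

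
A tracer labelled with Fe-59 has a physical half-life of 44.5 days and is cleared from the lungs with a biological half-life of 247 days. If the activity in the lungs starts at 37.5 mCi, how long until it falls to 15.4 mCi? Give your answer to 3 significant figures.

1/t_eff = 1/t_phys + 1/t_biol = 1/44.5 + 1/247 = 0.02652 per day.
t_eff = 44.5 × 247 / (44.5 + 247) ≈ 37.707 days.
n = log₂(37.5/15.4) ≈ 1.284; t = 1.284 × 37.707 ≈ 48.414 days.

48.4 days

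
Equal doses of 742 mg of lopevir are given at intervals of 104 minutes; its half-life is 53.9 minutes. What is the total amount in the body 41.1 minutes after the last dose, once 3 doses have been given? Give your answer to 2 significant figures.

580 mg

The 3 doses were given 249.1, 145.1, 41.1 minutes ago.
Total = 742·(1/2)^(249.1/53.9) + 742·(1/2)^(145.1/53.9) + 742·(1/2)^(41.1/53.9)
      = 30.143 + 114.82 + 437.38 ≈ 582.35 mg.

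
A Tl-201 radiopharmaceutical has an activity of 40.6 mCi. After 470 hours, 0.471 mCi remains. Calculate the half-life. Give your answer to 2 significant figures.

73 hours

A/A₀ = 0.471/40.6 ≈ 0.011601.
n = log₂(86.2) ≈ 6.4296 half-lives elapsed in 470 hours.
t½ = 470/6.4296 ≈ 73.099 hours.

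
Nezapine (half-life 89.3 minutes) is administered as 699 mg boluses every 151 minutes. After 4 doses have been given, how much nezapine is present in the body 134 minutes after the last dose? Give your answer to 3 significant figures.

355 mg

The 4 doses were given 587, 436, 285, 134 minutes ago.
Total = 699·(1/2)^(587/89.3) + 699·(1/2)^(436/89.3) + 699·(1/2)^(285/89.3) + 699·(1/2)^(134/89.3)
      = 7.3401 + 23.699 + 76.514 + 247.04 ≈ 354.59 mg.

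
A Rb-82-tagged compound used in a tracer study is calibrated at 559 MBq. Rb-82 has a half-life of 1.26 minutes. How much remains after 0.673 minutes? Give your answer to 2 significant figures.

390 MBq

Number of half-lives: n = 0.673/1.26 ≈ 0.53413.
Remaining = 559 × (1/2)^0.53413 = 559 × 0.69058 ≈ 386.03 MBq.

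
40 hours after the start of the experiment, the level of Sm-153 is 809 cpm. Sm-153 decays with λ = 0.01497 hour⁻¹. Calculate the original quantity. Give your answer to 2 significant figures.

t½ = ln 2 / λ = 0.69315 / 0.01497 ≈ 46.302 hours.
Number of half-lives elapsed: n = 40/46.302 ≈ 0.86389.
A₀ = A × 2^n = 809 × 2^0.86389 = 809 × 1.8199 ≈ 1472.3 cpm.

1500 cpm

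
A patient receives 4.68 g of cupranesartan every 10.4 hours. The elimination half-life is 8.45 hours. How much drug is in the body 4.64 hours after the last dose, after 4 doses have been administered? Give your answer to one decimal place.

5.4 g

The 4 doses were given 35.84, 25.44, 15.04, 4.64 hours ago.
Total = 4.68·(1/2)^(35.84/8.45) + 4.68·(1/2)^(25.44/8.45) + 4.68·(1/2)^(15.04/8.45) + 4.68·(1/2)^(4.64/8.45)
      = 0.24743 + 0.5807 + 1.3629 + 3.1985 ≈ 5.3895 g.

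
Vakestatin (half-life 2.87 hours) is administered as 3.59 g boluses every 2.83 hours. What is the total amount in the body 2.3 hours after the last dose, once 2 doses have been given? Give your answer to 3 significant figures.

3.10 g

The 2 doses were given 5.13, 2.3 hours ago.
Total = 3.59·(1/2)^(5.13/2.87) + 3.59·(1/2)^(2.3/2.87)
      = 1.04 + 2.0599 ≈ 3.0999 g.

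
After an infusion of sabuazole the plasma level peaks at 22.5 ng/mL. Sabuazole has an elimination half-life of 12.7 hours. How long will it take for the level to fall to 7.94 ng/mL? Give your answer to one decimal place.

19.1 hours

Fraction remaining = 7.94/22.5 ≈ 0.35289.
n = log₂(22.5/7.94) = ln(2.8338)/ln 2 ≈ 1.5027 half-lives.
t = n × t½ = 1.5027 × 12.7 ≈ 19.084 hours.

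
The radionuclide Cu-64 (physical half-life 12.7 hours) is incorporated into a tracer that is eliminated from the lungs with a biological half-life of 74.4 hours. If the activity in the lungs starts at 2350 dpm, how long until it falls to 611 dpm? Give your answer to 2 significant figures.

21 hours

1/t_eff = 1/t_phys + 1/t_biol = 1/12.7 + 1/74.4 = 0.092181 per hour.
t_eff = 12.7 × 74.4 / (12.7 + 74.4) ≈ 10.848 hours.
n = log₂(2350/611) ≈ 1.9434; t = 1.9434 × 10.848 ≈ 21.083 hours.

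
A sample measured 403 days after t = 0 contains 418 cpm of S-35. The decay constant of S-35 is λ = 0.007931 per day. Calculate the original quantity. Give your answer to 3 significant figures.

t½ = ln 2 / λ = 0.69315 / 0.007931 ≈ 87.397 days.
Number of half-lives elapsed: n = 403/87.397 ≈ 4.6111.
A₀ = A × 2^n = 418 × 2^4.6111 = 418 × 24.439 ≈ 10216 cpm.

10200 cpm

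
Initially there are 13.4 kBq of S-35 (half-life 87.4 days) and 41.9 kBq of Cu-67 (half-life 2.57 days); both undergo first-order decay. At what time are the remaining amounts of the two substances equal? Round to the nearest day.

4 days

Set 13.4·(1/2)^(t/87.4) = 41.9·(1/2)^(t/2.57).
Taking log₂: log₂(13.4/41.9) = t·(1/87.4 − 1/2.57).
log₂(0.31981) = -1.6447; 1/87.4 − 1/2.57 = -0.37766.
t = -1.6447 / -0.37766 ≈ 4.355 days.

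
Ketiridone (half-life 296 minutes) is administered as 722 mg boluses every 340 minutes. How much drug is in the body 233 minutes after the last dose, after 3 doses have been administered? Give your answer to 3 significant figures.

The 3 doses were given 913, 573, 233 minutes ago.
Total = 722·(1/2)^(913/296) + 722·(1/2)^(573/296) + 722·(1/2)^(233/296)
      = 85.118 + 188.71 + 418.39 ≈ 692.22 mg.

692 mg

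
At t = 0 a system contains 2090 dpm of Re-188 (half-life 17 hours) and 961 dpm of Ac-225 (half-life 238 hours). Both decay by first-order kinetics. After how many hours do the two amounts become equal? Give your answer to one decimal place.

Set 2090·(1/2)^(t/17) = 961·(1/2)^(t/238).
Taking log₂: log₂(2090/961) = t·(1/17 − 1/238).
log₂(2.1748) = 1.1209; 1/17 − 1/238 = 0.054622.
t = 1.1209 / 0.054622 ≈ 20.521 hours.

20.5 hours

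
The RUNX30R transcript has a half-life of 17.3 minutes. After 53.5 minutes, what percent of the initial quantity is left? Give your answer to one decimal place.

n = 53.5/17.3 ≈ 3.0925 half-lives.
Fraction remaining = (1/2)^3.0925 ≈ 0.11724, i.e. 11.724%.

11.7%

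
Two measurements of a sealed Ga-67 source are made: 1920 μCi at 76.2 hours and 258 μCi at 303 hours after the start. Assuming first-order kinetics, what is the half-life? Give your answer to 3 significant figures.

78.3 hours

Over Δt = 303 − 76.2 = 226.8 hours, the level fell by a factor of 1920/258 ≈ 7.4419.
n = log₂(7.4419) ≈ 2.8957 half-lives, so t½ = 226.8/2.8957 ≈ 78.324 hours.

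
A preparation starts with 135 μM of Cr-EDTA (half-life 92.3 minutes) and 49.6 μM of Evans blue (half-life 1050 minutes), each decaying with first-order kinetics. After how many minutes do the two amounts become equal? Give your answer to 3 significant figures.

Set 135·(1/2)^(t/92.3) = 49.6·(1/2)^(t/1050).
Taking log₂: log₂(135/49.6) = t·(1/92.3 − 1/1050).
log₂(2.7218) = 1.4445; 1/92.3 − 1/1050 = 0.0098819.
t = 1.4445 / 0.0098819 ≈ 146.18 minutes.

146 minutes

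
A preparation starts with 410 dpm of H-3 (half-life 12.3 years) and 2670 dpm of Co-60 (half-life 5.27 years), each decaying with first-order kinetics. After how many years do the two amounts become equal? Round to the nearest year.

25 years

Set 410·(1/2)^(t/12.3) = 2670·(1/2)^(t/5.27).
Taking log₂: log₂(410/2670) = t·(1/12.3 − 1/5.27).
log₂(0.15356) = -2.7031; 1/12.3 − 1/5.27 = -0.10845.
t = -2.7031 / -0.10845 ≈ 24.925 years.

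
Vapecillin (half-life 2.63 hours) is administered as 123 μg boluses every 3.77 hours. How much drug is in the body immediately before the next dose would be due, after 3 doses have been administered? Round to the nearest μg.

69 μg

The 3 doses were given 11.31, 7.54, 3.77 hours ago.
Total = 123·(1/2)^(11.31/2.63) + 123·(1/2)^(7.54/2.63) + 123·(1/2)^(3.77/2.63)
      = 6.2425 + 16.861 + 45.54 ≈ 68.643 μg.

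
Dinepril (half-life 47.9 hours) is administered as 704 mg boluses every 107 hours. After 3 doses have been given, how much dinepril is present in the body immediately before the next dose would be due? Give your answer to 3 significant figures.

188 mg

The 3 doses were given 321, 214, 107 hours ago.
Total = 704·(1/2)^(321/47.9) + 704·(1/2)^(214/47.9) + 704·(1/2)^(107/47.9)
      = 6.7644 + 31.818 + 149.67 ≈ 188.25 mg.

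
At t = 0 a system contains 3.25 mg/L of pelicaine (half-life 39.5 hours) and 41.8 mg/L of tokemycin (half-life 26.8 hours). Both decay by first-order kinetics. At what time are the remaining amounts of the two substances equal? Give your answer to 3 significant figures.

307 hours

Set 3.25·(1/2)^(t/39.5) = 41.8·(1/2)^(t/26.8).
Taking log₂: log₂(3.25/41.8) = t·(1/39.5 − 1/26.8).
log₂(0.077751) = -3.685; 1/39.5 − 1/26.8 = -0.011997.
t = -3.685 / -0.011997 ≈ 307.16 hours.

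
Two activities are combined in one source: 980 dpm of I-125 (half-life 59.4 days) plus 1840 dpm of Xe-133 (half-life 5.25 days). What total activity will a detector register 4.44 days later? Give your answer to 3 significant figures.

I-125: 980 × (1/2)^(4.44/59.4) = 980 × (1/2)^0.074747 ≈ 930.52 dpm.
Xe-133: 1840 × (1/2)^(4.44/5.25) = 1840 × (1/2)^0.84571 ≈ 1023.8 dpm.
Total = 930.52 + 1023.8 ≈ 1954.4 dpm.

1950 dpm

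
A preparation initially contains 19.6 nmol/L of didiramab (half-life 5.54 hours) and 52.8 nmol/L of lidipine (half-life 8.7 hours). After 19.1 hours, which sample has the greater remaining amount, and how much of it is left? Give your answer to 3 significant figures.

lidipine, 11.5 nmol/L

didiramab: 19.6 × (1/2)^3.4477 ≈ 1.7964 nmol/L.
lidipine: 52.8 × (1/2)^2.1954 ≈ 11.528 nmol/L.
Lidipine has more remaining, at ≈ 11.528 nmol/L.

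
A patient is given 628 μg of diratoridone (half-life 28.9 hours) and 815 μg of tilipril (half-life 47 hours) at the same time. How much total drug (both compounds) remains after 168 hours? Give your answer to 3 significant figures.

diratoridone: 628 × (1/2)^(168/28.9) = 628 × (1/2)^5.8131 ≈ 11.169 μg.
tilipril: 815 × (1/2)^(168/47) = 815 × (1/2)^3.5745 ≈ 68.413 μg.
Total = 11.169 + 68.413 ≈ 79.582 μg.

79.6 μg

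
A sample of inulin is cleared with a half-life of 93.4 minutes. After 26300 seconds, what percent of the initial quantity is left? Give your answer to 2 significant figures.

26300 seconds = 438.333 minutes.
n = 438.333/93.4 ≈ 4.6931 half-lives.
Fraction remaining = (1/2)^4.6931 ≈ 0.038658, i.e. 3.8658%.

3.9%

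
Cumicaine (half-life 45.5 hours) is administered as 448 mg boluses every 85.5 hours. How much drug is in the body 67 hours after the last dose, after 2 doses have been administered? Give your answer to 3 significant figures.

205 mg

The 2 doses were given 152.5, 67 hours ago.
Total = 448·(1/2)^(152.5/45.5) + 448·(1/2)^(67/45.5)
      = 43.887 + 161.44 ≈ 205.32 mg.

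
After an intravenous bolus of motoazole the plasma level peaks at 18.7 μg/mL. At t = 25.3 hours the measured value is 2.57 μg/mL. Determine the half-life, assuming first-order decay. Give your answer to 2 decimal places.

A/A₀ = 2.57/18.7 ≈ 0.13743.
n = log₂(7.2763) ≈ 2.8632 half-lives elapsed in 25.3 hours.
t½ = 25.3/2.8632 ≈ 8.8363 hours.

8.84 hours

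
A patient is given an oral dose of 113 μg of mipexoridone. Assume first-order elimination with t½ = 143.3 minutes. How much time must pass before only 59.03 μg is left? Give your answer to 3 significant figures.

Fraction remaining = 59.03/113 ≈ 0.52239.
n = log₂(113/59.03) = ln(1.9143)/ln 2 ≈ 0.9368 half-lives.
t = n × t½ = 0.9368 × 143.3 ≈ 134.24 minutes.

134 minutes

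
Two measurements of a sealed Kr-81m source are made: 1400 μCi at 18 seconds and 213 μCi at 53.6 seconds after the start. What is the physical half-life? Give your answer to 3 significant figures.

13.1 seconds

Over Δt = 53.6 − 18 = 35.6 seconds, the level fell by a factor of 1400/213 ≈ 6.5728.
n = log₂(6.5728) ≈ 2.7165 half-lives, so t½ = 35.6/2.7165 ≈ 13.105 seconds.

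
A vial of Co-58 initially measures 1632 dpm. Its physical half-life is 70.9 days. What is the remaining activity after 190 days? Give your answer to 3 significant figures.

Number of half-lives: n = 190/70.9 ≈ 2.6798.
Remaining = 1632 × (1/2)^2.6798 = 1632 × 0.15606 ≈ 254.69 dpm.

255 dpm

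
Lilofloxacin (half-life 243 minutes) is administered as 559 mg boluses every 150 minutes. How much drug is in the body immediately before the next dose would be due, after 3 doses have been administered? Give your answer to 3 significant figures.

The 3 doses were given 450, 300, 150 minutes ago.
Total = 559·(1/2)^(450/243) + 559·(1/2)^(300/243) + 559·(1/2)^(150/243)
      = 154.86 + 237.56 + 364.41 ≈ 756.83 mg.

757 mg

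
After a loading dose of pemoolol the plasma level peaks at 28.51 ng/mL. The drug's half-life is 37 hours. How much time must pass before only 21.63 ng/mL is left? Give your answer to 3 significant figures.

14.7 hours

Fraction remaining = 21.63/28.51 ≈ 0.75868.
n = log₂(28.51/21.63) = ln(1.3181)/ln 2 ≈ 0.39843 half-lives.
t = n × t½ = 0.39843 × 37 ≈ 14.742 hours.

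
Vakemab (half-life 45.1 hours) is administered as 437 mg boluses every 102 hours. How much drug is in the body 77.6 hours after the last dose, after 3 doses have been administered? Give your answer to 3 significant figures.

The 3 doses were given 281.6, 179.6, 77.6 hours ago.
Total = 437·(1/2)^(281.6/45.1) + 437·(1/2)^(179.6/45.1) + 437·(1/2)^(77.6/45.1)
      = 5.7661 + 27.65 + 132.59 ≈ 166.01 mg.

166 mg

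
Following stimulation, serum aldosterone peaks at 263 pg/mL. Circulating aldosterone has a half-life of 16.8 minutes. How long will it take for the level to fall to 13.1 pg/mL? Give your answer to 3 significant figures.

Fraction remaining = 13.1/263 ≈ 0.04981.
n = log₂(263/13.1) = ln(20.076)/ln 2 ≈ 4.3274 half-lives.
t = n × t½ = 4.3274 × 16.8 ≈ 72.701 minutes.

72.7 minutes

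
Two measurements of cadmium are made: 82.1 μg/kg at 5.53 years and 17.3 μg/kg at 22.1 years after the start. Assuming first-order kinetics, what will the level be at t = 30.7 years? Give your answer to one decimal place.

7.7 μg/kg

Over Δt = 22.1 − 5.53 = 16.57 years, the level fell by a factor of 82.1/17.3 ≈ 4.7457.
n = log₂(4.7457) ≈ 2.2466 half-lives, so t½ = 16.57/2.2466 ≈ 7.3756 years.
From t = 22.1 to t = 30.7: 17.3 × (1/2)^((30.7−22.1)/7.3756) ≈ 7.7098 μg/kg.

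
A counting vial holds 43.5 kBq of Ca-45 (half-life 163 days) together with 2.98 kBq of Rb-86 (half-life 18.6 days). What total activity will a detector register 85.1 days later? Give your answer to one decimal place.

Ca-45: 43.5 × (1/2)^(85.1/163) = 43.5 × (1/2)^0.52209 ≈ 30.292 kBq.
Rb-86: 2.98 × (1/2)^(85.1/18.6) = 2.98 × (1/2)^4.5753 ≈ 0.125 kBq.
Total = 30.292 + 0.125 ≈ 30.417 kBq.

30.4 kBq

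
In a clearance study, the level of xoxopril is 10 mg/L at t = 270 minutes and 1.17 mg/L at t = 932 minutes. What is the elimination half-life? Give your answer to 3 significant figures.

Over Δt = 932 − 270 = 662 minutes, the level fell by a factor of 10/1.17 ≈ 8.547.
n = log₂(8.547) ≈ 3.0954 half-lives, so t½ = 662/3.0954 ≈ 213.86 minutes.

214 minutes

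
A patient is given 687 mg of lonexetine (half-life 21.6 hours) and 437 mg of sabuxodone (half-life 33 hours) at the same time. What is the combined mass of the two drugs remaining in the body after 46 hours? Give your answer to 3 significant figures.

lonexetine: 687 × (1/2)^(46/21.6) = 687 × (1/2)^2.1296 ≈ 156.99 mg.
sabuxodone: 437 × (1/2)^(46/33) = 437 × (1/2)^1.3939 ≈ 166.29 mg.
Total = 156.99 + 166.29 ≈ 323.28 mg.

323 mg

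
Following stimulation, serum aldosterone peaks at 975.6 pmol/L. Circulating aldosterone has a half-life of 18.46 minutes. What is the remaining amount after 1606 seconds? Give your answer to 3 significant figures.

Convert the elapsed time: 1606 seconds = 26.7667 minutes.
Number of half-lives: n = 26.7667/18.46 ≈ 1.45.
Remaining = 975.6 × (1/2)^1.45 = 975.6 × 0.36603 ≈ 357.09 pmol/L.

357 pmol/L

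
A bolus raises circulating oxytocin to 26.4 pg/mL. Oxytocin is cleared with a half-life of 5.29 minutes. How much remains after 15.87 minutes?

Elapsed time is 3 half-lives (15.87/5.29).
Each half-life halves the amount: 26.4 × (1/2)^3 = 26.4/8 = 3.3 pg/mL.

3.3 pg/mL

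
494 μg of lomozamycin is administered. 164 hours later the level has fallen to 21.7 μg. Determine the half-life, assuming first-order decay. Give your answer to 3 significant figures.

36.4 hours

A/A₀ = 21.7/494 ≈ 0.043927.
n = log₂(22.765) ≈ 4.5087 half-lives elapsed in 164 hours.
t½ = 164/4.5087 ≈ 36.374 hours.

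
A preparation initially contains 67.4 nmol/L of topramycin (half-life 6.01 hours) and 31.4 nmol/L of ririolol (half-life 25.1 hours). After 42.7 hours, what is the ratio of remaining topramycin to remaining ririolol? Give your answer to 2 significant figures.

topramycin: 67.4 × (1/2)^(42.7/6.01) = 67.4 × (1/2)^7.1048 ≈ 0.48966 nmol/L.
ririolol: 31.4 × (1/2)^(42.7/25.1) = 31.4 × (1/2)^1.7012 ≈ 9.6565 nmol/L.
Ratio ≈ 0.48966 / 9.6565 ≈ 0.050708.

0.051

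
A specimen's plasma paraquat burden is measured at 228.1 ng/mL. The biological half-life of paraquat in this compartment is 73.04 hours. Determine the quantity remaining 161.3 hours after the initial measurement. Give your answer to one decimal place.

Number of half-lives: n = 161.3/73.04 ≈ 2.2084.
Remaining = 228.1 × (1/2)^2.2084 = 228.1 × 0.21638 ≈ 49.356 ng/mL.

49.4 ng/mL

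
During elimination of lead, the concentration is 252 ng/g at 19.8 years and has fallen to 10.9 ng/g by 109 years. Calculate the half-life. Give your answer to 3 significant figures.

Over Δt = 109 − 19.8 = 89.2 years, the level fell by a factor of 252/10.9 ≈ 23.119.
n = log₂(23.119) ≈ 4.531 half-lives, so t½ = 89.2/4.531 ≈ 19.687 years.

19.7 years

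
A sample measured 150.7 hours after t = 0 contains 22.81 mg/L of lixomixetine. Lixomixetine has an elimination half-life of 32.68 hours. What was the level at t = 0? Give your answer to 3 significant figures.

558 mg/L

Number of half-lives elapsed: n = 150.7/32.68 ≈ 4.6114.
A₀ = A × 2^n = 22.81 × 2^4.6114 = 22.81 × 24.444 ≈ 557.56 mg/L.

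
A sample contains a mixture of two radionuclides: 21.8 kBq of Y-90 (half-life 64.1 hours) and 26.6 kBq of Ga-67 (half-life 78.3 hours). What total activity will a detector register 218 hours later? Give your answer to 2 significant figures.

5.9 kBq

Y-90: 21.8 × (1/2)^(218/64.1) = 21.8 × (1/2)^3.4009 ≈ 2.0638 kBq.
Ga-67: 26.6 × (1/2)^(218/78.3) = 26.6 × (1/2)^2.7842 ≈ 3.8616 kBq.
Total = 2.0638 + 3.8616 ≈ 5.9254 kBq.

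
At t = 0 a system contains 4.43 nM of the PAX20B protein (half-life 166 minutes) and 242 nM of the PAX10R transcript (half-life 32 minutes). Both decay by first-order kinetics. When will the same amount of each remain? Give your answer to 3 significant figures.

Set 4.43·(1/2)^(t/166) = 242·(1/2)^(t/32).
Taking log₂: log₂(4.43/242) = t·(1/166 − 1/32).
log₂(0.018306) = -5.7716; 1/166 − 1/32 = -0.025226.
t = -5.7716 / -0.025226 ≈ 228.79 minutes.

229 minutes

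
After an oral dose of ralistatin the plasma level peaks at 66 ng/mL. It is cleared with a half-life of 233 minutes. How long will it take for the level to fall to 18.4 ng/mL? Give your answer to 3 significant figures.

Fraction remaining = 18.4/66 ≈ 0.27879.
n = log₂(66/18.4) = ln(3.587)/ln 2 ≈ 1.8428 half-lives.
t = n × t½ = 1.8428 × 233 ≈ 429.36 minutes.

429 minutes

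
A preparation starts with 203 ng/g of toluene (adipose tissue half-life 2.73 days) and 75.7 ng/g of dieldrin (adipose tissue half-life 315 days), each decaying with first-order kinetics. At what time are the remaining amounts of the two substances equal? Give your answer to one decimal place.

3.9 days

Set 203·(1/2)^(t/2.73) = 75.7·(1/2)^(t/315).
Taking log₂: log₂(203/75.7) = t·(1/2.73 − 1/315).
log₂(2.6816) = 1.4231; 1/2.73 − 1/315 = 0.36313.
t = 1.4231 / 0.36313 ≈ 3.9191 days.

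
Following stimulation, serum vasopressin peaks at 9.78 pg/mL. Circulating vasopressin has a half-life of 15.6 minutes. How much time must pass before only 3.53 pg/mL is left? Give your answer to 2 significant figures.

Fraction remaining = 3.53/9.78 ≈ 0.36094.
n = log₂(9.78/3.53) = ln(2.7705)/ln 2 ≈ 1.4702 half-lives.
t = n × t½ = 1.4702 × 15.6 ≈ 22.935 minutes.

23 minutes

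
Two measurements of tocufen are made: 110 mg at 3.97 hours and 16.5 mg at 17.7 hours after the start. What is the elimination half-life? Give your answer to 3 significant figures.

5.02 hours

Over Δt = 17.7 − 3.97 = 13.73 hours, the level fell by a factor of 110/16.5 ≈ 6.6667.
n = log₂(6.6667) ≈ 2.737 half-lives, so t½ = 13.73/2.737 ≈ 5.0165 hours.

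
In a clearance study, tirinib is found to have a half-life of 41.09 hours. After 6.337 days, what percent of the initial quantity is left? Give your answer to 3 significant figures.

6.337 days = 152.088 hours.
n = 152.088/41.09 ≈ 3.7013 half-lives.
Fraction remaining = (1/2)^3.7013 ≈ 0.076875, i.e. 7.6875%.

7.69%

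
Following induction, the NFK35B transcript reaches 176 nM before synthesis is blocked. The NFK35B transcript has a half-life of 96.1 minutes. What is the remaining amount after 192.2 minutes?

Elapsed time is 2 half-lives (192.2/96.1).
Each half-life halves the amount: 176 × (1/2)^2 = 176/4 = 44 nM.

44 nM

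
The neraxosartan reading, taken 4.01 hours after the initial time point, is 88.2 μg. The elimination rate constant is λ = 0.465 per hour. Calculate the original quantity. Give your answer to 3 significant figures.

t½ = ln 2 / λ = 0.69315 / 0.465 ≈ 1.4906 hours.
Number of half-lives elapsed: n = 4.01/1.4906 ≈ 2.6901.
A₀ = A × 2^n = 88.2 × 2^2.6901 = 88.2 × 6.4537 ≈ 569.21 μg.

569 μg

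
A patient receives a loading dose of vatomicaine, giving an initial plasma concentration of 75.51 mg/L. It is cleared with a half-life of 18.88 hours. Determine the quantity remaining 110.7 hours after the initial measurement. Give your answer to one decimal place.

Number of half-lives: n = 110.7/18.88 ≈ 5.8633.
Remaining = 75.51 × (1/2)^5.8633 = 75.51 × 0.017177 ≈ 1.2971 mg/L.

1.3 mg/L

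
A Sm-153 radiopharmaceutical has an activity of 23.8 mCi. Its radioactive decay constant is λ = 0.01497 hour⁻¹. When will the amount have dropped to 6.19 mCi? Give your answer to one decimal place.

90.0 hours

t½ = ln 2 / λ = 0.69315 / 0.01497 ≈ 46.302 hours.
Fraction remaining = 6.19/23.8 ≈ 0.26008.
n = log₂(23.8/6.19) = ln(3.8449)/ln 2 ≈ 1.943 half-lives.
t = n × t½ = 1.943 × 46.302 ≈ 89.963 hours.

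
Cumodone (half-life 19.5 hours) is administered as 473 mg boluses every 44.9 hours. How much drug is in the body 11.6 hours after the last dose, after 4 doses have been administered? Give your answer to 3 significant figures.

The 4 doses were given 146.3, 101.4, 56.5, 11.6 hours ago.
Total = 473·(1/2)^(146.3/19.5) + 473·(1/2)^(101.4/19.5) + 473·(1/2)^(56.5/19.5) + 473·(1/2)^(11.6/19.5)
      = 2.6083 + 12.868 + 63.481 + 313.17 ≈ 392.13 mg.

392 mg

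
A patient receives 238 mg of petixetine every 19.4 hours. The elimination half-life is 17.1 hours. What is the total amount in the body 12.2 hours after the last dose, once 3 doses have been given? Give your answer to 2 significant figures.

The 3 doses were given 51, 31.6, 12.2 hours ago.
Total = 238·(1/2)^(51/17.1) + 238·(1/2)^(31.6/17.1) + 238·(1/2)^(12.2/17.1)
      = 30.114 + 66.113 + 145.15 ≈ 241.37 mg.

240 mg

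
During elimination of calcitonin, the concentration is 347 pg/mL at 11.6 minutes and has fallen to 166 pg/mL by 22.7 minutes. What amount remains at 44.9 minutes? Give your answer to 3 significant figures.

38.0 pg/mL

Over Δt = 22.7 − 11.6 = 11.1 minutes, the level fell by a factor of 347/166 ≈ 2.0904.
n = log₂(2.0904) ≈ 1.0638 half-lives, so t½ = 11.1/1.0638 ≈ 10.435 minutes.
From t = 22.7 to t = 44.9: 166 × (1/2)^((44.9−22.7)/10.435) ≈ 37.99 pg/mL.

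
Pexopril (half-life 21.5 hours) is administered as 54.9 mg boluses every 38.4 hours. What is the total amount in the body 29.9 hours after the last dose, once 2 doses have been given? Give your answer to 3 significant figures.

27.0 mg

The 2 doses were given 68.3, 29.9 hours ago.
Total = 54.9·(1/2)^(68.3/21.5) + 54.9·(1/2)^(29.9/21.5)
      = 6.0712 + 20.938 ≈ 27.009 mg.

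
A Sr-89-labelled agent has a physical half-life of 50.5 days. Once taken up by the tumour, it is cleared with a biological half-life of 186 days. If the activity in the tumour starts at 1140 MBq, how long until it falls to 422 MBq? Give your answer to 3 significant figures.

56.9 days

1/t_eff = 1/t_phys + 1/t_biol = 1/50.5 + 1/186 = 0.025178 per day.
t_eff = 50.5 × 186 / (50.5 + 186) ≈ 39.717 days.
n = log₂(1140/422) ≈ 1.4337; t = 1.4337 × 39.717 ≈ 56.943 days.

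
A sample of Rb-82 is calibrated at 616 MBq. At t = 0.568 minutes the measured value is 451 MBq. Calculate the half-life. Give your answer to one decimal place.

1.3 minutes

A/A₀ = 451/616 ≈ 0.73214.
n = log₂(1.3659) ≈ 0.4498 half-lives elapsed in 0.568 minutes.
t½ = 0.568/0.4498 ≈ 1.2628 minutes.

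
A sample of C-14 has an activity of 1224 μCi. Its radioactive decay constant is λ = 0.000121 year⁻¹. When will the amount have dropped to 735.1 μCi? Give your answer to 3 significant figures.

4210 years

t½ = ln 2 / λ = 0.69315 / 0.000121 ≈ 5728.5 years.
Fraction remaining = 735.1/1224 ≈ 0.60057.
n = log₂(1224/735.1) = ln(1.6651)/ln 2 ≈ 0.73559 half-lives.
t = n × t½ = 0.73559 × 5728.5 ≈ 4213.8 years.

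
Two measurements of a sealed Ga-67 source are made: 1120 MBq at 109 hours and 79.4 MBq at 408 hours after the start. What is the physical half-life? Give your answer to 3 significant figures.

Over Δt = 408 − 109 = 299 hours, the level fell by a factor of 1120/79.4 ≈ 14.106.
n = log₂(14.106) ≈ 3.8182 half-lives, so t½ = 299/3.8182 ≈ 78.309 hours.

78.3 hours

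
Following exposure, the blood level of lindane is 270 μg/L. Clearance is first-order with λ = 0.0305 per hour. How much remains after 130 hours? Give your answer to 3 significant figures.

5.12 μg/L

t½ = ln 2 / λ = 0.69315 / 0.0305 ≈ 22.726 hours.
Number of half-lives: n = 130/22.726 ≈ 5.7203.
Remaining = 270 × (1/2)^5.7203 = 270 × 0.018968 ≈ 5.1214 μg/L.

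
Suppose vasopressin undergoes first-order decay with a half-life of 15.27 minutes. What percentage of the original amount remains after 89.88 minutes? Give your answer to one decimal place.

n = 89.88/15.27 ≈ 5.8861 half-lives.
Fraction remaining = (1/2)^5.8861 ≈ 0.016909, i.e. 1.6909%.

1.7%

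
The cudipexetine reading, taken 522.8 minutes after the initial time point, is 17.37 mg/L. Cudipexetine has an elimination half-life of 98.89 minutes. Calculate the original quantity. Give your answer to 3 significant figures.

678 mg/L

Number of half-lives elapsed: n = 522.8/98.89 ≈ 5.2867.
A₀ = A × 2^n = 17.37 × 2^5.2867 = 17.37 × 39.035 ≈ 678.03 mg/L.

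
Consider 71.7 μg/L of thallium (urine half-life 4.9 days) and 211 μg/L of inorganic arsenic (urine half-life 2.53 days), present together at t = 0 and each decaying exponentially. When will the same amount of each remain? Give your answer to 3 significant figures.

8.15 days

Set 71.7·(1/2)^(t/4.9) = 211·(1/2)^(t/2.53).
Taking log₂: log₂(71.7/211) = t·(1/4.9 − 1/2.53).
log₂(0.33981) = -1.5572; 1/4.9 − 1/2.53 = -0.19118.
t = -1.5572 / -0.19118 ≈ 8.1454 days.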